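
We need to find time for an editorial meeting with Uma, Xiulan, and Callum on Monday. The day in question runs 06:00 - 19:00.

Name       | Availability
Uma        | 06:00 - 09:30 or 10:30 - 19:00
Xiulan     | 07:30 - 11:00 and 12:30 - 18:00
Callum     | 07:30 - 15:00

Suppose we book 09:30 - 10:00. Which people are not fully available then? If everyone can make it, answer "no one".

Uma: not fully free for 09:30-10:00. Xiulan: free for 09:30-10:00. Callum: free for 09:30-10:00.

Uma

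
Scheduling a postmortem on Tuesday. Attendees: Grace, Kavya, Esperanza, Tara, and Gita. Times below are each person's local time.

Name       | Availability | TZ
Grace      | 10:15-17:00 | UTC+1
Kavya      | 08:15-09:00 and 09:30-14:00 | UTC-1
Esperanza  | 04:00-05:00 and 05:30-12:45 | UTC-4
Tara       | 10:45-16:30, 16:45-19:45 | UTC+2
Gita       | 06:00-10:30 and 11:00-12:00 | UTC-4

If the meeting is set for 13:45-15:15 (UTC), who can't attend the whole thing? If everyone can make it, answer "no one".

Gita, Kavya, Tara

Grace in UTC: 09:15-16:00 (subtract 1h to convert from UTC+1).
Kavya in UTC: 09:15-10:00, 10:30-15:00 (add 1h to convert from UTC-1).
Esperanza in UTC: 08:00-09:00, 09:30-16:45 (add 4h to convert from UTC-4).
Tara in UTC: 08:45-14:30, 14:45-17:45 (subtract 2h to convert from UTC+2).
Gita in UTC: 10:00-14:30, 15:00-16:00 (add 4h to convert from UTC-4).
Grace: free for 13:45-15:15. Kavya: not fully free for 13:45-15:15. Esperanza: free for 13:45-15:15. Tara: not fully free for 13:45-15:15. Gita: not fully free for 13:45-15:15.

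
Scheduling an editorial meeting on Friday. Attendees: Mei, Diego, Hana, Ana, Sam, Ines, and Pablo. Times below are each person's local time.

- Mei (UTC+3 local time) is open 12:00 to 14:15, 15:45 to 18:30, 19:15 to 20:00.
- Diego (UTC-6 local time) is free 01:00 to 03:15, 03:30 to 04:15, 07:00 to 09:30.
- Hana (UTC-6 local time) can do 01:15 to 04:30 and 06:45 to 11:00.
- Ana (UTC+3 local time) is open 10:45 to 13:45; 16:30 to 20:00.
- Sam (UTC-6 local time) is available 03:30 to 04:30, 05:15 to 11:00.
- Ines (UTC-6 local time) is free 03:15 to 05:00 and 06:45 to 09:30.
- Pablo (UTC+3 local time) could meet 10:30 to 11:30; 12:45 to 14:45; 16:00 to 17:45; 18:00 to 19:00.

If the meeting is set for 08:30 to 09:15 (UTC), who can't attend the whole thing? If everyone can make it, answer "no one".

Mei in UTC: 09:00-11:15, 12:45-15:30, 16:15-17:00 (subtract 3h to convert from UTC+3).
Diego in UTC: 07:00-09:15, 09:30-10:15, 13:00-15:30 (add 6h to convert from UTC-6).
Hana in UTC: 07:15-10:30, 12:45-17:00 (add 6h to convert from UTC-6).
Ana in UTC: 07:45-10:45, 13:30-17:00 (subtract 3h to convert from UTC+3).
Sam in UTC: 09:30-10:30, 11:15-17:00 (add 6h to convert from UTC-6).
Ines in UTC: 09:15-11:00, 12:45-15:30 (add 6h to convert from UTC-6).
Pablo in UTC: 07:30-08:30, 09:45-11:45, 13:00-14:45, 15:00-16:00 (subtract 3h to convert from UTC+3).
Mei: not fully free for 08:30-09:15. Diego: free for 08:30-09:15. Hana: free for 08:30-09:15. Ana: free for 08:30-09:15. Sam: not fully free for 08:30-09:15. Ines: not fully free for 08:30-09:15. Pablo: not fully free for 08:30-09:15.

Ines, Mei, Pablo, Sam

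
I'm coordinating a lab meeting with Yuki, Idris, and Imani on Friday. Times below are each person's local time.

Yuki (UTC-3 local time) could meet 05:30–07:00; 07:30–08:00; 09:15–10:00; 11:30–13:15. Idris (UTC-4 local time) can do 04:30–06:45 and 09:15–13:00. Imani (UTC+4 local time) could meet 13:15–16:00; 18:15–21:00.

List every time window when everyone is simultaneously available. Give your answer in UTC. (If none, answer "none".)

09:15-10:00, 10:30-10:45, 14:30-16:15

Yuki in UTC: 08:30-10:00, 10:30-11:00, 12:15-13:00, 14:30-16:15 (add 3h to convert from UTC-3).
Idris in UTC: 08:30-10:45, 13:15-17:00 (add 4h to convert from UTC-4).
Imani in UTC: 09:15-12:00, 14:15-17:00 (subtract 4h to convert from UTC+4).
Yuki ∩ Idris: 08:30-10:00, 10:30-10:45, 14:30-16:15.
Yuki ∩ Idris ∩ Imani: 09:15-10:00, 10:30-10:45, 14:30-16:15.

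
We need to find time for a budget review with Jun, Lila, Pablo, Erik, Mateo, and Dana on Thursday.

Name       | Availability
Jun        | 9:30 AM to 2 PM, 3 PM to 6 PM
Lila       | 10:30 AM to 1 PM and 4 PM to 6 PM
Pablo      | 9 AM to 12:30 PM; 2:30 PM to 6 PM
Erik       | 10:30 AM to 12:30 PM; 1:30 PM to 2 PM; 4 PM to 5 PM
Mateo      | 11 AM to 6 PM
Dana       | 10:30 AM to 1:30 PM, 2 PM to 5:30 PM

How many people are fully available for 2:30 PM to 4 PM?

3

Pablo, Mateo, and Dana can make the full 14:30-16:00 slot — that's 3.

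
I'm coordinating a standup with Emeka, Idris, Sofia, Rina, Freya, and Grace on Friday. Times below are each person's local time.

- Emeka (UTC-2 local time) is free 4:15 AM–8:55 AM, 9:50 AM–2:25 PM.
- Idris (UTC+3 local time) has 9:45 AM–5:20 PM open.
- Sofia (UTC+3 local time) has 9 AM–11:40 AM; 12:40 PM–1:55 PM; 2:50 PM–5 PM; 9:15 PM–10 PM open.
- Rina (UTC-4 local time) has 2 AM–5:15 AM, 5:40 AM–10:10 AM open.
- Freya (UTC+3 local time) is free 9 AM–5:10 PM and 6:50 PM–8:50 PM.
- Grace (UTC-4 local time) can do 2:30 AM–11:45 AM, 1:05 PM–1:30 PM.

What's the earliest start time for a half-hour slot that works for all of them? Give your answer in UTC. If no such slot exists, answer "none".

06:45

Emeka in UTC: 06:15-10:55, 11:50-16:25 (add 2h to convert from UTC-2).
Idris in UTC: 06:45-14:20 (subtract 3h to convert from UTC+3).
Sofia in UTC: 06:00-08:40, 09:40-10:55, 11:50-14:00, 18:15-19:00 (subtract 3h to convert from UTC+3).
Rina in UTC: 06:00-09:15, 09:40-14:10 (add 4h to convert from UTC-4).
Freya in UTC: 06:00-14:10, 15:50-17:50 (subtract 3h to convert from UTC+3).
Grace in UTC: 06:30-15:45, 17:05-17:30 (add 4h to convert from UTC-4).
Emeka ∩ Idris: 06:45-10:55, 11:50-14:20.
Emeka ∩ Idris ∩ Sofia: 06:45-08:40, 09:40-10:55, 11:50-14:00.
Emeka ∩ Idris ∩ Sofia ∩ Rina: 06:45-08:40, 09:40-10:55, 11:50-14:00.
Emeka ∩ Idris ∩ Sofia ∩ Rina ∩ Freya: 06:45-08:40, 09:40-10:55, 11:50-14:00.
Emeka ∩ Idris ∩ Sofia ∩ Rina ∩ Freya ∩ Grace: 06:45-08:40, 09:40-10:55, 11:50-14:00.
The first common window of at least 30 minutes is 06:45-08:40, so the earliest start is 06:45.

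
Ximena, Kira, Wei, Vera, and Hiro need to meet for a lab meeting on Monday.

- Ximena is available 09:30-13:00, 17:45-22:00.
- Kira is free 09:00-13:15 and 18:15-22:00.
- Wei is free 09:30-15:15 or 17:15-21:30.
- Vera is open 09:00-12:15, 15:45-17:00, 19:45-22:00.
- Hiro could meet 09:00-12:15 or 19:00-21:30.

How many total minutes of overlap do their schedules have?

Ximena ∩ Kira: 09:30-13:00, 18:15-22:00.
Ximena ∩ Kira ∩ Wei: 09:30-13:00, 18:15-21:30.
Ximena ∩ Kira ∩ Wei ∩ Vera: 09:30-12:15, 19:45-21:30.
Ximena ∩ Kira ∩ Wei ∩ Vera ∩ Hiro: 09:30-12:15, 19:45-21:30.
Summing the common windows: 165 + 105 = 270 minutes.

270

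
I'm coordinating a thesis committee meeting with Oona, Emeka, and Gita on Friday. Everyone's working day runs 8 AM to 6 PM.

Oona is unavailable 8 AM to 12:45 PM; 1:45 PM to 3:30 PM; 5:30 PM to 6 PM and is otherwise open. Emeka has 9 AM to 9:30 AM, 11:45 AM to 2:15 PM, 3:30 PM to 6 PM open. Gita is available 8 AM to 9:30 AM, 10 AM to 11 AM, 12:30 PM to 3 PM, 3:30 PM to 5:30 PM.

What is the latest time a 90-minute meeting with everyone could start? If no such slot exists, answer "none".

Oona free: 12:45-13:45, 15:30-17:30 (invert busy blocks within the working day).
Emeka free: 09:00-09:30, 11:45-14:15, 15:30-18:00.
Gita free: 08:00-09:30, 10:00-11:00, 12:30-15:00, 15:30-17:30.
Oona ∩ Emeka: 12:45-13:45, 15:30-17:30.
Oona ∩ Emeka ∩ Gita: 12:45-13:45, 15:30-17:30.
The last common window of at least 90 minutes is 15:30-17:30; a 90-minute meeting can start as late as 16:00 and still end by 17:30.

16:00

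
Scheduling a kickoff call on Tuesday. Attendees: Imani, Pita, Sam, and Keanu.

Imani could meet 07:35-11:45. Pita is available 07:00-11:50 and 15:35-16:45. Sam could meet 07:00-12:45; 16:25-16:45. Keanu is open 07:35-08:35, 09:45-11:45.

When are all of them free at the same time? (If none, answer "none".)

07:35-08:35, 09:45-11:45

Imani ∩ Pita: 07:35-11:45.
Imani ∩ Pita ∩ Sam: 07:35-11:45.
Imani ∩ Pita ∩ Sam ∩ Keanu: 07:35-08:35, 09:45-11:45.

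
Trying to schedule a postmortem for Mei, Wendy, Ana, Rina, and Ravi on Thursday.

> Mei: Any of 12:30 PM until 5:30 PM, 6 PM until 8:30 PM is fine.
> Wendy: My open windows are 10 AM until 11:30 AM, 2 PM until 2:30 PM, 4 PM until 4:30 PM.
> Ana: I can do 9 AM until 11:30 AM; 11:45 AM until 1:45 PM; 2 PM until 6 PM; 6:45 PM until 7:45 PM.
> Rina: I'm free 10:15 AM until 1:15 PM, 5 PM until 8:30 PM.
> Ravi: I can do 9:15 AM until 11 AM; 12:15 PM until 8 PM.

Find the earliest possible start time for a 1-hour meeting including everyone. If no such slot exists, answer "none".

Mei ∩ Wendy: 14:00-14:30, 16:00-16:30.
Mei ∩ Wendy ∩ Ana: 14:00-14:30, 16:00-16:30.
Mei ∩ Wendy ∩ Ana ∩ Rina: ∅.
Mei ∩ Wendy ∩ Ana ∩ Rina ∩ Ravi: ∅.
There is no time when everyone is free.
No common window is at least 60 minutes long.

none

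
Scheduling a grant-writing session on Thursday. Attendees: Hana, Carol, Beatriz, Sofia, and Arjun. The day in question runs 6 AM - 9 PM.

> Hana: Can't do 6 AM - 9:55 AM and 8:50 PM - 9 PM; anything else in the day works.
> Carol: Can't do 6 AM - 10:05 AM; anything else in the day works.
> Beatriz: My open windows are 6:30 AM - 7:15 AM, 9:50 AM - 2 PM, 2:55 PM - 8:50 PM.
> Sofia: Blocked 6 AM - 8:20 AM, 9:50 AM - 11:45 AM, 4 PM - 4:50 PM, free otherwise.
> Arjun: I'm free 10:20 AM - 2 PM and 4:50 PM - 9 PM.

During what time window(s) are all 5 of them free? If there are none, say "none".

11:45-14:00, 16:50-20:50

Hana free: 09:55-20:50 (invert busy blocks within the working day).
Carol free: 10:05-21:00 (invert busy blocks within the working day).
Beatriz free: 06:30-07:15, 09:50-14:00, 14:55-20:50.
Sofia free: 08:20-09:50, 11:45-16:00, 16:50-21:00 (invert busy blocks within the working day).
Arjun free: 10:20-14:00, 16:50-21:00.
Hana ∩ Carol: 10:05-20:50.
Hana ∩ Carol ∩ Beatriz: 10:05-14:00, 14:55-20:50.
Hana ∩ Carol ∩ Beatriz ∩ Sofia: 11:45-14:00, 14:55-16:00, 16:50-20:50.
Hana ∩ Carol ∩ Beatriz ∩ Sofia ∩ Arjun: 11:45-14:00, 16:50-20:50.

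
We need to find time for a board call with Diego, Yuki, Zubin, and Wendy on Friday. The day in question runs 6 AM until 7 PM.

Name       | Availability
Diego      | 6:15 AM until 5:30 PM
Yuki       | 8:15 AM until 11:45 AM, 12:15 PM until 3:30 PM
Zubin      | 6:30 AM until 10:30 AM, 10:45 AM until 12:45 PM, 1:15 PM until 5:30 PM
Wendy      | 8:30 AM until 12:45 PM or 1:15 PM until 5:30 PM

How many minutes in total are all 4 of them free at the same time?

345

Diego ∩ Yuki: 08:15-11:45, 12:15-15:30.
Diego ∩ Yuki ∩ Zubin: 08:15-10:30, 10:45-11:45, 12:15-12:45, 13:15-15:30.
Diego ∩ Yuki ∩ Zubin ∩ Wendy: 08:30-10:30, 10:45-11:45, 12:15-12:45, 13:15-15:30.
Summing the common windows: 120 + 60 + 30 + 135 = 345 minutes.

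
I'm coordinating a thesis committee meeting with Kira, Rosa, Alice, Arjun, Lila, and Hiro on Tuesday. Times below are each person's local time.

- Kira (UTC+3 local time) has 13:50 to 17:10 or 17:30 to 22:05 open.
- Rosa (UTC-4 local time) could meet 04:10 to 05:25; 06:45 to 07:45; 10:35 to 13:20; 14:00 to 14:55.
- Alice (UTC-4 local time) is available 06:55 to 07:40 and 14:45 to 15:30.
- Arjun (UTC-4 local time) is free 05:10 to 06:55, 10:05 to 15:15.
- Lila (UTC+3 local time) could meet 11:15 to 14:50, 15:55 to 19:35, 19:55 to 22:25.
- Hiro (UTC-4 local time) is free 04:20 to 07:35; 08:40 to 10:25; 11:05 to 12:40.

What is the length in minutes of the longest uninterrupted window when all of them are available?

0

Kira in UTC: 10:50-14:10, 14:30-19:05 (subtract 3h to convert from UTC+3).
Rosa in UTC: 08:10-09:25, 10:45-11:45, 14:35-17:20, 18:00-18:55 (add 4h to convert from UTC-4).
Alice in UTC: 10:55-11:40, 18:45-19:30 (add 4h to convert from UTC-4).
Arjun in UTC: 09:10-10:55, 14:05-19:15 (add 4h to convert from UTC-4).
Lila in UTC: 08:15-11:50, 12:55-16:35, 16:55-19:25 (subtract 3h to convert from UTC+3).
Hiro in UTC: 08:20-11:35, 12:40-14:25, 15:05-16:40 (add 4h to convert from UTC-4).
Kira ∩ Rosa: 10:50-11:45, 14:35-17:20, 18:00-18:55.
Kira ∩ Rosa ∩ Alice: 10:55-11:40, 18:45-18:55.
Kira ∩ Rosa ∩ Alice ∩ Arjun: 18:45-18:55.
Kira ∩ Rosa ∩ Alice ∩ Arjun ∩ Lila: 18:45-18:55.
Kira ∩ Rosa ∩ Alice ∩ Arjun ∩ Lila ∩ Hiro: ∅.
There is no time when everyone is free.
No common window exists, so the longest block is 0 minutes.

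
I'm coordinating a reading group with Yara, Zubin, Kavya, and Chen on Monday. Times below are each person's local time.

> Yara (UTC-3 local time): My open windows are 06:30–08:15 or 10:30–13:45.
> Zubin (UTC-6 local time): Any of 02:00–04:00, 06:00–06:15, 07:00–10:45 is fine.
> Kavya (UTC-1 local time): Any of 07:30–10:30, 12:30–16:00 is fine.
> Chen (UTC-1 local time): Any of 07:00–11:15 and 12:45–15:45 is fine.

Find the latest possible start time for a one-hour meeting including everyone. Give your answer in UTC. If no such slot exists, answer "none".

Yara in UTC: 09:30-11:15, 13:30-16:45 (add 3h to convert from UTC-3).
Zubin in UTC: 08:00-10:00, 12:00-12:15, 13:00-16:45 (add 6h to convert from UTC-6).
Kavya in UTC: 08:30-11:30, 13:30-17:00 (add 1h to convert from UTC-1).
Chen in UTC: 08:00-12:15, 13:45-16:45 (add 1h to convert from UTC-1).
Yara ∩ Zubin: 09:30-10:00, 13:30-16:45.
Yara ∩ Zubin ∩ Kavya: 09:30-10:00, 13:30-16:45.
Yara ∩ Zubin ∩ Kavya ∩ Chen: 09:30-10:00, 13:45-16:45.
Those are the intersection windows.
The last common window of at least 60 minutes is 13:45-16:45; a 60-minute meeting can start as late as 15:45 and still end by 16:45.

15:45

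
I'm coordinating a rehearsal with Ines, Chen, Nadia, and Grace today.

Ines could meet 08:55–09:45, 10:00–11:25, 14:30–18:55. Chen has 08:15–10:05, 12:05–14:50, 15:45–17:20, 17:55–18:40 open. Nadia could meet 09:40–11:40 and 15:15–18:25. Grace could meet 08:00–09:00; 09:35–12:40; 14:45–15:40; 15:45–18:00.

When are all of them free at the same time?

09:40-09:45, 10:00-10:05, 15:45-17:20, 17:55-18:00

Ines ∩ Chen: 08:55-09:45, 10:00-10:05, 14:30-14:50, 15:45-17:20, 17:55-18:40.
Ines ∩ Chen ∩ Nadia: 09:40-09:45, 10:00-10:05, 15:45-17:20, 17:55-18:25.
Ines ∩ Chen ∩ Nadia ∩ Grace: 09:40-09:45, 10:00-10:05, 15:45-17:20, 17:55-18:00.
So the common availability across everyone is 09:40-09:45, 10:00-10:05, 15:45-17:20, 17:55-18:00.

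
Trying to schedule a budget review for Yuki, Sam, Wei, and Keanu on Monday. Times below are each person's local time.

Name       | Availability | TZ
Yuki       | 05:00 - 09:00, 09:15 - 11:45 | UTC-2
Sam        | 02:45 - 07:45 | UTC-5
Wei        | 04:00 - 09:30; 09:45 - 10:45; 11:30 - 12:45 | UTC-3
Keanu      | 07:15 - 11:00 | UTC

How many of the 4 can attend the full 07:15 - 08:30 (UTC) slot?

3

Yuki in UTC: 07:00-11:00, 11:15-13:45 (add 2h to convert from UTC-2).
Sam in UTC: 07:45-12:45 (add 5h to convert from UTC-5).
Wei in UTC: 07:00-12:30, 12:45-13:45, 14:30-15:45 (add 3h to convert from UTC-3).
Keanu in UTC: 07:15-11:00.
Yuki, Wei, and Keanu can make the full 07:15-08:30 slot — that's 3.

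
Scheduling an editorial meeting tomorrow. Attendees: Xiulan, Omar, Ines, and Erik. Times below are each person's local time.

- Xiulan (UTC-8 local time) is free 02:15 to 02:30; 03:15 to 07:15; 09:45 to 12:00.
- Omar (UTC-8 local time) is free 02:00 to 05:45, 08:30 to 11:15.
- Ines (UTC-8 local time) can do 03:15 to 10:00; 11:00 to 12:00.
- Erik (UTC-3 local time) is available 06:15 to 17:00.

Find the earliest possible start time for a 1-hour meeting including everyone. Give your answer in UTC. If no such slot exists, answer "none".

11:15

Xiulan in UTC: 10:15-10:30, 11:15-15:15, 17:45-20:00 (add 8h to convert from UTC-8).
Omar in UTC: 10:00-13:45, 16:30-19:15 (add 8h to convert from UTC-8).
Ines in UTC: 11:15-18:00, 19:00-20:00 (add 8h to convert from UTC-8).
Erik in UTC: 09:15-20:00 (add 3h to convert from UTC-3).
Xiulan ∩ Omar: 10:15-10:30, 11:15-13:45, 17:45-19:15.
Xiulan ∩ Omar ∩ Ines: 11:15-13:45, 17:45-18:00, 19:00-19:15.
Xiulan ∩ Omar ∩ Ines ∩ Erik: 11:15-13:45, 17:45-18:00, 19:00-19:15.
The first common window of at least 60 minutes is 11:15-13:45, so the earliest start is 11:15.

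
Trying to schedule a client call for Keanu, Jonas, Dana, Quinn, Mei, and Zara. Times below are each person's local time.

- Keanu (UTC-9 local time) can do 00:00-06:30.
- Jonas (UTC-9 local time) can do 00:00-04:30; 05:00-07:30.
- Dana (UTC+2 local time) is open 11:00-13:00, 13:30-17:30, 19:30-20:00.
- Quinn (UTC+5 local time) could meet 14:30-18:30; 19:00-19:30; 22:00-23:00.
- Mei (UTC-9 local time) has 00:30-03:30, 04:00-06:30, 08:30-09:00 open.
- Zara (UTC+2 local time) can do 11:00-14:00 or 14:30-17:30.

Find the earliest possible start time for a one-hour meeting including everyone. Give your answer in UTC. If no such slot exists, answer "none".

09:30

Keanu in UTC: 09:00-15:30 (add 9h to convert from UTC-9).
Jonas in UTC: 09:00-13:30, 14:00-16:30 (add 9h to convert from UTC-9).
Dana in UTC: 09:00-11:00, 11:30-15:30, 17:30-18:00 (subtract 2h to convert from UTC+2).
Quinn in UTC: 09:30-13:30, 14:00-14:30, 17:00-18:00 (subtract 5h to convert from UTC+5).
Mei in UTC: 09:30-12:30, 13:00-15:30, 17:30-18:00 (add 9h to convert from UTC-9).
Zara in UTC: 09:00-12:00, 12:30-15:30 (subtract 2h to convert from UTC+2).
Keanu ∩ Jonas: 09:00-13:30, 14:00-15:30.
Keanu ∩ Jonas ∩ Dana: 09:00-11:00, 11:30-13:30, 14:00-15:30.
Keanu ∩ Jonas ∩ Dana ∩ Quinn: 09:30-11:00, 11:30-13:30, 14:00-14:30.
Keanu ∩ Jonas ∩ Dana ∩ Quinn ∩ Mei: 09:30-11:00, 11:30-12:30, 13:00-13:30, 14:00-14:30.
Keanu ∩ Jonas ∩ Dana ∩ Quinn ∩ Mei ∩ Zara: 09:30-11:00, 11:30-12:00, 13:00-13:30, 14:00-14:30.
The first common window of at least 60 minutes is 09:30-11:00, so the earliest start is 09:30.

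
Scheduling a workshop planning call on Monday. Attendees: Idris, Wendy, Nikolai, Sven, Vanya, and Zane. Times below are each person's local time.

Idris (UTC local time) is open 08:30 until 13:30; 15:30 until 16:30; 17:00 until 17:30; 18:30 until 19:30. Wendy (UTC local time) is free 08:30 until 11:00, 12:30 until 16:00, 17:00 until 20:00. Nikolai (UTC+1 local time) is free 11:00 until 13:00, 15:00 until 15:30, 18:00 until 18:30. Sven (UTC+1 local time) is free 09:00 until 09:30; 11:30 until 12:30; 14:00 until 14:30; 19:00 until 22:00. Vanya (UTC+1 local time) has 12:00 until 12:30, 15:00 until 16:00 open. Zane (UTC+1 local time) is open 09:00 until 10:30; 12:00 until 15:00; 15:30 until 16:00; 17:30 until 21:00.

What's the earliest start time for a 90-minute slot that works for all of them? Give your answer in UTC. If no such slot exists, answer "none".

none

Idris in UTC: 08:30-13:30, 15:30-16:30, 17:00-17:30, 18:30-19:30.
Wendy in UTC: 08:30-11:00, 12:30-16:00, 17:00-20:00.
Nikolai in UTC: 10:00-12:00, 14:00-14:30, 17:00-17:30 (subtract 1h to convert from UTC+1).
Sven in UTC: 08:00-08:30, 10:30-11:30, 13:00-13:30, 18:00-21:00 (subtract 1h to convert from UTC+1).
Vanya in UTC: 11:00-11:30, 14:00-15:00 (subtract 1h to convert from UTC+1).
Zane in UTC: 08:00-09:30, 11:00-14:00, 14:30-15:00, 16:30-20:00 (subtract 1h to convert from UTC+1).
Idris ∩ Wendy: 08:30-11:00, 12:30-13:30, 15:30-16:00, 17:00-17:30, 18:30-19:30.
Idris ∩ Wendy ∩ Nikolai: 10:00-11:00, 17:00-17:30.
Idris ∩ Wendy ∩ Nikolai ∩ Sven: 10:30-11:00.
Idris ∩ Wendy ∩ Nikolai ∩ Sven ∩ Vanya: ∅.
Idris ∩ Wendy ∩ Nikolai ∩ Sven ∩ Vanya ∩ Zane: ∅.
There is no time when everyone is free.
No common window is at least 90 minutes long.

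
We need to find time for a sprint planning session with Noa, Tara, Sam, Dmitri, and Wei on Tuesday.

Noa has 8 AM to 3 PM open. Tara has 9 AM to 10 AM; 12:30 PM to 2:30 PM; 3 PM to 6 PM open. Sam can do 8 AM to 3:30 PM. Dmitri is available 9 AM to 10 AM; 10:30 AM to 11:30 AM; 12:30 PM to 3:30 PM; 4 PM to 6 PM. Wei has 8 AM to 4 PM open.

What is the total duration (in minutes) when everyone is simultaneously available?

Noa ∩ Tara: 09:00-10:00, 12:30-14:30.
Noa ∩ Tara ∩ Sam: 09:00-10:00, 12:30-14:30.
Noa ∩ Tara ∩ Sam ∩ Dmitri: 09:00-10:00, 12:30-14:30.
Noa ∩ Tara ∩ Sam ∩ Dmitri ∩ Wei: 09:00-10:00, 12:30-14:30.
So the common availability across everyone is 09:00-10:00, 12:30-14:30.
Summing the common windows: 60 + 120 = 180 minutes.

180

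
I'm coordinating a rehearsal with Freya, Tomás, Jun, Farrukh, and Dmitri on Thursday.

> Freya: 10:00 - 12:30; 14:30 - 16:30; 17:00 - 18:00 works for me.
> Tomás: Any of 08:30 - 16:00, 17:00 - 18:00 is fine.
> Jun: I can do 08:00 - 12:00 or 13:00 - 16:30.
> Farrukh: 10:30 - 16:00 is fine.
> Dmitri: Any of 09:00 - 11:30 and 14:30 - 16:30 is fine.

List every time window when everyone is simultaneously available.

10:30-11:30, 14:30-16:00

Freya ∩ Tomás: 10:00-12:30, 14:30-16:00, 17:00-18:00.
Freya ∩ Tomás ∩ Jun: 10:00-12:00, 14:30-16:00.
Freya ∩ Tomás ∩ Jun ∩ Farrukh: 10:30-12:00, 14:30-16:00.
Freya ∩ Tomás ∩ Jun ∩ Farrukh ∩ Dmitri: 10:30-11:30, 14:30-16:00.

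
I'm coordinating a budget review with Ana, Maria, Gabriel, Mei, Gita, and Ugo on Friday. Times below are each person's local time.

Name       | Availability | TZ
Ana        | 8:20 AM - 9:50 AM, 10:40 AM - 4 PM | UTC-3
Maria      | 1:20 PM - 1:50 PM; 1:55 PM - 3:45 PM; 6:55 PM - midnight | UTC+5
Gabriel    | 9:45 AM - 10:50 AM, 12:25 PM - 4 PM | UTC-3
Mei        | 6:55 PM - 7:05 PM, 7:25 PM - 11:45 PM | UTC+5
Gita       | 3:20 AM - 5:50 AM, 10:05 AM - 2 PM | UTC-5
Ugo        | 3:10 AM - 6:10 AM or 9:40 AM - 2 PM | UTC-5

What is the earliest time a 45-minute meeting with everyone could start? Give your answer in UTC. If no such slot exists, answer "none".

Ana in UTC: 11:20-12:50, 13:40-19:00 (add 3h to convert from UTC-3).
Maria in UTC: 08:20-08:50, 08:55-10:45, 13:55-19:00 (subtract 5h to convert from UTC+5).
Gabriel in UTC: 12:45-13:50, 15:25-19:00 (add 3h to convert from UTC-3).
Mei in UTC: 13:55-14:05, 14:25-18:45 (subtract 5h to convert from UTC+5).
Gita in UTC: 08:20-10:50, 15:05-19:00 (add 5h to convert from UTC-5).
Ugo in UTC: 08:10-11:10, 14:40-19:00 (add 5h to convert from UTC-5).
Ana ∩ Maria: 13:55-19:00.
Ana ∩ Maria ∩ Gabriel: 15:25-19:00.
Ana ∩ Maria ∩ Gabriel ∩ Mei: 15:25-18:45.
Ana ∩ Maria ∩ Gabriel ∩ Mei ∩ Gita: 15:25-18:45.
Ana ∩ Maria ∩ Gabriel ∩ Mei ∩ Gita ∩ Ugo: 15:25-18:45.
So the common availability across everyone is 15:25-18:45.
The first common window of at least 45 minutes is 15:25-18:45, so the earliest start is 15:25.

15:25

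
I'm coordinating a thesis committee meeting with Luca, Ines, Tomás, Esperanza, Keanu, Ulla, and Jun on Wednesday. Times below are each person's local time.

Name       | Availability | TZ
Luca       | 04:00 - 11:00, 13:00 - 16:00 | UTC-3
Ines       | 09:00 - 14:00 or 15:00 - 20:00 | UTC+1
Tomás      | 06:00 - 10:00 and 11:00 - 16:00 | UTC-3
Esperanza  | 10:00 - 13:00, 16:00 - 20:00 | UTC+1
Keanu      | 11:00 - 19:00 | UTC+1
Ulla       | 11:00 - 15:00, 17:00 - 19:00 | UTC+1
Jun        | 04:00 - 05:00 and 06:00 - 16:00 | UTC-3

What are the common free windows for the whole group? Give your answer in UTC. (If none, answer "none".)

Luca in UTC: 07:00-14:00, 16:00-19:00 (add 3h to convert from UTC-3).
Ines in UTC: 08:00-13:00, 14:00-19:00 (subtract 1h to convert from UTC+1).
Tomás in UTC: 09:00-13:00, 14:00-19:00 (add 3h to convert from UTC-3).
Esperanza in UTC: 09:00-12:00, 15:00-19:00 (subtract 1h to convert from UTC+1).
Keanu in UTC: 10:00-18:00 (subtract 1h to convert from UTC+1).
Ulla in UTC: 10:00-14:00, 16:00-18:00 (subtract 1h to convert from UTC+1).
Jun in UTC: 07:00-08:00, 09:00-19:00 (add 3h to convert from UTC-3).
Luca ∩ Ines: 08:00-13:00, 16:00-19:00.
Luca ∩ Ines ∩ Tomás: 09:00-13:00, 16:00-19:00.
Luca ∩ Ines ∩ Tomás ∩ Esperanza: 09:00-12:00, 16:00-19:00.
Luca ∩ Ines ∩ Tomás ∩ Esperanza ∩ Keanu: 10:00-12:00, 16:00-18:00.
Luca ∩ Ines ∩ Tomás ∩ Esperanza ∩ Keanu ∩ Ulla: 10:00-12:00, 16:00-18:00.
Luca ∩ Ines ∩ Tomás ∩ Esperanza ∩ Keanu ∩ Ulla ∩ Jun: 10:00-12:00, 16:00-18:00.
So the common availability across everyone is 10:00-12:00, 16:00-18:00.

10:00-12:00, 16:00-18:00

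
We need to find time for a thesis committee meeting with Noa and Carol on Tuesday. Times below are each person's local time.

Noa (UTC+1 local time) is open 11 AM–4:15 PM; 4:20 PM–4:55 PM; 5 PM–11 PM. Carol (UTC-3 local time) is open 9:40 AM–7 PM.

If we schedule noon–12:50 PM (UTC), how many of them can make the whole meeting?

Noa in UTC: 10:00-15:15, 15:20-15:55, 16:00-22:00 (subtract 1h to convert from UTC+1).
Carol in UTC: 12:40-22:00 (add 3h to convert from UTC-3).
Noa can make the full 12:00-12:50 slot — that's 1.

1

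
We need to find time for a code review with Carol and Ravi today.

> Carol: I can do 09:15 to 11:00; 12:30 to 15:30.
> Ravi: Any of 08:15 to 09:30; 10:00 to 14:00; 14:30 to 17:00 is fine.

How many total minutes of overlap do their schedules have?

225

Carol ∩ Ravi: 09:15-09:30, 10:00-11:00, 12:30-14:00, 14:30-15:30.
So the common availability across everyone is 09:15-09:30, 10:00-11:00, 12:30-14:00, 14:30-15:30.
Summing the common windows: 15 + 60 + 90 + 60 = 225 minutes.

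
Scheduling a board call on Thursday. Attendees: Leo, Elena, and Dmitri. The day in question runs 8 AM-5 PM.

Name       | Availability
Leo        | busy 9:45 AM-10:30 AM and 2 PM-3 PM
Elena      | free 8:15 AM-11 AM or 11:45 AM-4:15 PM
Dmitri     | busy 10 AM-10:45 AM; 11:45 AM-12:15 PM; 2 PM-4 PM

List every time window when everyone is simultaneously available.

Leo free: 08:00-09:45, 10:30-14:00, 15:00-17:00 (invert busy blocks within the working day).
Elena free: 08:15-11:00, 11:45-16:15.
Dmitri free: 08:00-10:00, 10:45-11:45, 12:15-14:00, 16:00-17:00 (invert busy blocks within the working day).
Leo ∩ Elena: 08:15-09:45, 10:30-11:00, 11:45-14:00, 15:00-16:15.
Leo ∩ Elena ∩ Dmitri: 08:15-09:45, 10:45-11:00, 12:15-14:00, 16:00-16:15.
So the common availability across everyone is 08:15-09:45, 10:45-11:00, 12:15-14:00, 16:00-16:15.

08:15-09:45, 10:45-11:00, 12:15-14:00, 16:00-16:15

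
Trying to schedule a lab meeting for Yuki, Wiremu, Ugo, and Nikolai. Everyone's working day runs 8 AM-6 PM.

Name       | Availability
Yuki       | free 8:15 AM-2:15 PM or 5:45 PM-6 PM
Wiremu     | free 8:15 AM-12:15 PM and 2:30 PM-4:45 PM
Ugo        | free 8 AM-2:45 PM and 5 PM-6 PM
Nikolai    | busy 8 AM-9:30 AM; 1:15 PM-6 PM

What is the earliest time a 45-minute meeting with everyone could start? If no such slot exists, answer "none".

09:30

Yuki free: 08:15-14:15, 17:45-18:00.
Wiremu free: 08:15-12:15, 14:30-16:45.
Ugo free: 08:00-14:45, 17:00-18:00.
Nikolai free: 09:30-13:15 (invert busy blocks within the working day).
Yuki ∩ Wiremu: 08:15-12:15.
Yuki ∩ Wiremu ∩ Ugo: 08:15-12:15.
Yuki ∩ Wiremu ∩ Ugo ∩ Nikolai: 09:30-12:15.
The first common window of at least 45 minutes is 09:30-12:15, so the earliest start is 09:30.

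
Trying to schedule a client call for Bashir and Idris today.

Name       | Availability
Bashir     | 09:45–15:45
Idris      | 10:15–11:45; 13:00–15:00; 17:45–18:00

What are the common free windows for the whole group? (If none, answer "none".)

10:15-11:45, 13:00-15:00

Bashir ∩ Idris: 10:15-11:45, 13:00-15:00.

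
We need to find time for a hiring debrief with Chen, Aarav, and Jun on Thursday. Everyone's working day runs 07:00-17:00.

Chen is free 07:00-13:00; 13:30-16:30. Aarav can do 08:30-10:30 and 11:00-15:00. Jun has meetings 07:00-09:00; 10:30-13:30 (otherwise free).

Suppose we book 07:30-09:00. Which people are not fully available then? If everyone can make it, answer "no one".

Chen free: 07:00-13:00, 13:30-16:30.
Aarav free: 08:30-10:30, 11:00-15:00.
Jun free: 09:00-10:30, 13:30-17:00 (invert busy blocks within the working day).
Chen: free for 07:30-09:00. Aarav: not fully free for 07:30-09:00. Jun: not fully free for 07:30-09:00.

Aarav, Jun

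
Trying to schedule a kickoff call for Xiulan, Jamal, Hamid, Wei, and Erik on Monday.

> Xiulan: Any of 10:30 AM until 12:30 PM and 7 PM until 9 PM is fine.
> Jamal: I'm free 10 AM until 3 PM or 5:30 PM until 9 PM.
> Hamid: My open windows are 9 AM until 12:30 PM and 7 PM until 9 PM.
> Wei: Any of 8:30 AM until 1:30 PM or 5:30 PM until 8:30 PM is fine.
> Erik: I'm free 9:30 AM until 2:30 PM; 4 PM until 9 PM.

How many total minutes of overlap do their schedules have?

210

Xiulan ∩ Jamal: 10:30-12:30, 19:00-21:00.
Xiulan ∩ Jamal ∩ Hamid: 10:30-12:30, 19:00-21:00.
Xiulan ∩ Jamal ∩ Hamid ∩ Wei: 10:30-12:30, 19:00-20:30.
Xiulan ∩ Jamal ∩ Hamid ∩ Wei ∩ Erik: 10:30-12:30, 19:00-20:30.
Those are the intersection windows.
Summing the common windows: 120 + 90 = 210 minutes.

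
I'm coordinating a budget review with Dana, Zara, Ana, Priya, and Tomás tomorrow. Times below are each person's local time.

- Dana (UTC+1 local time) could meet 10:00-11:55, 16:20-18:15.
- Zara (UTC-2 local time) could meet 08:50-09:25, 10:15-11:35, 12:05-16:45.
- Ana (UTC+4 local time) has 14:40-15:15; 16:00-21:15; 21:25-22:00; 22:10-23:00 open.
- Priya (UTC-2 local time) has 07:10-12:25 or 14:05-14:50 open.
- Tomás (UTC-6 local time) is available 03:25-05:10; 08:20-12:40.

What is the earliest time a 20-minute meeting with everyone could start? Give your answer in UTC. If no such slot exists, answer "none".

16:05

Dana in UTC: 09:00-10:55, 15:20-17:15 (subtract 1h to convert from UTC+1).
Zara in UTC: 10:50-11:25, 12:15-13:35, 14:05-18:45 (add 2h to convert from UTC-2).
Ana in UTC: 10:40-11:15, 12:00-17:15, 17:25-18:00, 18:10-19:00 (subtract 4h to convert from UTC+4).
Priya in UTC: 09:10-14:25, 16:05-16:50 (add 2h to convert from UTC-2).
Tomás in UTC: 09:25-11:10, 14:20-18:40 (add 6h to convert from UTC-6).
Dana ∩ Zara: 10:50-10:55, 15:20-17:15.
Dana ∩ Zara ∩ Ana: 10:50-10:55, 15:20-17:15.
Dana ∩ Zara ∩ Ana ∩ Priya: 10:50-10:55, 16:05-16:50.
Dana ∩ Zara ∩ Ana ∩ Priya ∩ Tomás: 10:50-10:55, 16:05-16:50.
The first common window of at least 20 minutes is 16:05-16:50, so the earliest start is 16:05.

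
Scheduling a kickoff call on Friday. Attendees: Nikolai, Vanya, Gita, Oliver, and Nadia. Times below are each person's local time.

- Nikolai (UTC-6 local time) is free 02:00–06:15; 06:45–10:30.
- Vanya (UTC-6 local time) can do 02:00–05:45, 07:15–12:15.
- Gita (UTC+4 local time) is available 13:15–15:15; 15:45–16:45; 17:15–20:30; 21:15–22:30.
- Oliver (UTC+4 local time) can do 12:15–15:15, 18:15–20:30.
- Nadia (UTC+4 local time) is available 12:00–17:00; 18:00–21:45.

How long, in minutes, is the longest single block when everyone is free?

135

Nikolai in UTC: 08:00-12:15, 12:45-16:30 (add 6h to convert from UTC-6).
Vanya in UTC: 08:00-11:45, 13:15-18:15 (add 6h to convert from UTC-6).
Gita in UTC: 09:15-11:15, 11:45-12:45, 13:15-16:30, 17:15-18:30 (subtract 4h to convert from UTC+4).
Oliver in UTC: 08:15-11:15, 14:15-16:30 (subtract 4h to convert from UTC+4).
Nadia in UTC: 08:00-13:00, 14:00-17:45 (subtract 4h to convert from UTC+4).
Nikolai ∩ Vanya: 08:00-11:45, 13:15-16:30.
Nikolai ∩ Vanya ∩ Gita: 09:15-11:15, 13:15-16:30.
Nikolai ∩ Vanya ∩ Gita ∩ Oliver: 09:15-11:15, 14:15-16:30.
Nikolai ∩ Vanya ∩ Gita ∩ Oliver ∩ Nadia: 09:15-11:15, 14:15-16:30.
Those are the intersection windows.
The longest is 14:15-16:30 at 135 minutes.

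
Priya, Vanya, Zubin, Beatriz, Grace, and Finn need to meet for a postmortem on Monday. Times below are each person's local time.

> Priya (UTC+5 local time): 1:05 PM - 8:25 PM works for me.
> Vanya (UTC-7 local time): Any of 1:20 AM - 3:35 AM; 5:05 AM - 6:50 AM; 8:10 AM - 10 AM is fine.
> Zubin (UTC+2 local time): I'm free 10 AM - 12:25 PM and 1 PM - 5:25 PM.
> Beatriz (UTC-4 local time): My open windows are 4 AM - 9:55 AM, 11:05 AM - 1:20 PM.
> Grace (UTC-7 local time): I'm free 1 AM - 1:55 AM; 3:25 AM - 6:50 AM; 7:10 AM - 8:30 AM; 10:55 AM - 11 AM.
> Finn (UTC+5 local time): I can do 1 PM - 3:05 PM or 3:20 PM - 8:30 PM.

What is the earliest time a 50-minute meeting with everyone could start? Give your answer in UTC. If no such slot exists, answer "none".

12:05

Priya in UTC: 08:05-15:25 (subtract 5h to convert from UTC+5).
Vanya in UTC: 08:20-10:35, 12:05-13:50, 15:10-17:00 (add 7h to convert from UTC-7).
Zubin in UTC: 08:00-10:25, 11:00-15:25 (subtract 2h to convert from UTC+2).
Beatriz in UTC: 08:00-13:55, 15:05-17:20 (add 4h to convert from UTC-4).
Grace in UTC: 08:00-08:55, 10:25-13:50, 14:10-15:30, 17:55-18:00 (add 7h to convert from UTC-7).
Finn in UTC: 08:00-10:05, 10:20-15:30 (subtract 5h to convert from UTC+5).
Priya ∩ Vanya: 08:20-10:35, 12:05-13:50, 15:10-15:25.
Priya ∩ Vanya ∩ Zubin: 08:20-10:25, 12:05-13:50, 15:10-15:25.
Priya ∩ Vanya ∩ Zubin ∩ Beatriz: 08:20-10:25, 12:05-13:50, 15:10-15:25.
Priya ∩ Vanya ∩ Zubin ∩ Beatriz ∩ Grace: 08:20-08:55, 12:05-13:50, 15:10-15:25.
Priya ∩ Vanya ∩ Zubin ∩ Beatriz ∩ Grace ∩ Finn: 08:20-08:55, 12:05-13:50, 15:10-15:25.
The first common window of at least 50 minutes is 12:05-13:50, so the earliest start is 12:05.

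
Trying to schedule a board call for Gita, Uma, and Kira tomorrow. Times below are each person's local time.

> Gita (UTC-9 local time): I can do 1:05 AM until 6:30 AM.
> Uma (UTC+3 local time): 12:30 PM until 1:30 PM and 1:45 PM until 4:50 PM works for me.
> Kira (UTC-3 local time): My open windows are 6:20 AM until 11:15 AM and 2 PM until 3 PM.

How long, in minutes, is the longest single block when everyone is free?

185

Gita in UTC: 10:05-15:30 (add 9h to convert from UTC-9).
Uma in UTC: 09:30-10:30, 10:45-13:50 (subtract 3h to convert from UTC+3).
Kira in UTC: 09:20-14:15, 17:00-18:00 (add 3h to convert from UTC-3).
Gita ∩ Uma: 10:05-10:30, 10:45-13:50.
Gita ∩ Uma ∩ Kira: 10:05-10:30, 10:45-13:50.
Those are the intersection windows.
The longest is 10:45-13:50 at 185 minutes.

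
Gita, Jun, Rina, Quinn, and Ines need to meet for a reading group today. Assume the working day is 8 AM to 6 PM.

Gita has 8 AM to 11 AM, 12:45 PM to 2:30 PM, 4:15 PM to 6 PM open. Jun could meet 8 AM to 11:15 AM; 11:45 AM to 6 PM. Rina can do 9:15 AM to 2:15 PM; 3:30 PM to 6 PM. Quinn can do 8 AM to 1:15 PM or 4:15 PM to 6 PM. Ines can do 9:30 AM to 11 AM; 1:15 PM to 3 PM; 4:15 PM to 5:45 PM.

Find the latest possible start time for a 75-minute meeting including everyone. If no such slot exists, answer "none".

Gita ∩ Jun: 08:00-11:00, 12:45-14:30, 16:15-18:00.
Gita ∩ Jun ∩ Rina: 09:15-11:00, 12:45-14:15, 16:15-18:00.
Gita ∩ Jun ∩ Rina ∩ Quinn: 09:15-11:00, 12:45-13:15, 16:15-18:00.
Gita ∩ Jun ∩ Rina ∩ Quinn ∩ Ines: 09:30-11:00, 16:15-17:45.
The last common window of at least 75 minutes is 16:15-17:45; a 75-minute meeting can start as late as 16:30 and still end by 17:45.

16:30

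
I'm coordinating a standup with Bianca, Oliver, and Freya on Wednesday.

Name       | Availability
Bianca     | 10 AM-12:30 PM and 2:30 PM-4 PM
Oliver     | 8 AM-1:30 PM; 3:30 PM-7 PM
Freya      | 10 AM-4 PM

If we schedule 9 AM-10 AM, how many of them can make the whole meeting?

Oliver can make the full 09:00-10:00 slot — that's 1.

1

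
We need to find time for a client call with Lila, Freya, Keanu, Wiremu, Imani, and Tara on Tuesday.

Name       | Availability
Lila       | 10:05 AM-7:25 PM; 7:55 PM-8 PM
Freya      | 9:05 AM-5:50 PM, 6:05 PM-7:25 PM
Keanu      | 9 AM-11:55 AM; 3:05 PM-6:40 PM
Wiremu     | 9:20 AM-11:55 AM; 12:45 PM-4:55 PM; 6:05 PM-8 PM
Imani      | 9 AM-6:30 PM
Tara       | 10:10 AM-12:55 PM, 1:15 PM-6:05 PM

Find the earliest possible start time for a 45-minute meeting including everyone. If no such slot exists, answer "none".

Lila ∩ Freya: 10:05-17:50, 18:05-19:25.
Lila ∩ Freya ∩ Keanu: 10:05-11:55, 15:05-17:50, 18:05-18:40.
Lila ∩ Freya ∩ Keanu ∩ Wiremu: 10:05-11:55, 15:05-16:55, 18:05-18:40.
Lila ∩ Freya ∩ Keanu ∩ Wiremu ∩ Imani: 10:05-11:55, 15:05-16:55, 18:05-18:30.
Lila ∩ Freya ∩ Keanu ∩ Wiremu ∩ Imani ∩ Tara: 10:10-11:55, 15:05-16:55.
The first common window of at least 45 minutes is 10:10-11:55, so the earliest start is 10:10.

10:10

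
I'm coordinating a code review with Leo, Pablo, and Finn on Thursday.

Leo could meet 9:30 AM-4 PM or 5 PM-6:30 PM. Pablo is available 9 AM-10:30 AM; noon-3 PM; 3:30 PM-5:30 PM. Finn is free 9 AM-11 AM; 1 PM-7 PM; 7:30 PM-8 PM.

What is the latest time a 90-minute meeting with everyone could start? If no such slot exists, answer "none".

13:30

Leo ∩ Pablo: 09:30-10:30, 12:00-15:00, 15:30-16:00, 17:00-17:30.
Leo ∩ Pablo ∩ Finn: 09:30-10:30, 13:00-15:00, 15:30-16:00, 17:00-17:30.
The last common window of at least 90 minutes is 13:00-15:00; a 90-minute meeting can start as late as 13:30 and still end by 15:00.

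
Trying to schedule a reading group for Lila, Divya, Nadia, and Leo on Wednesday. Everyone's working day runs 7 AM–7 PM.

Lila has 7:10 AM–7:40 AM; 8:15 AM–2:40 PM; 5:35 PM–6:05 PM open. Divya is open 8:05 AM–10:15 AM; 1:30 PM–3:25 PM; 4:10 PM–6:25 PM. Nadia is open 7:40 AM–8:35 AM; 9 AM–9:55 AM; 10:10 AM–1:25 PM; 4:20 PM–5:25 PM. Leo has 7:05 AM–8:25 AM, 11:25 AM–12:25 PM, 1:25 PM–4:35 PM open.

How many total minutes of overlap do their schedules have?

10

Lila ∩ Divya: 08:15-10:15, 13:30-14:40, 17:35-18:05.
Lila ∩ Divya ∩ Nadia: 08:15-08:35, 09:00-09:55, 10:10-10:15.
Lila ∩ Divya ∩ Nadia ∩ Leo: 08:15-08:25.
That's a single block of 10 minutes.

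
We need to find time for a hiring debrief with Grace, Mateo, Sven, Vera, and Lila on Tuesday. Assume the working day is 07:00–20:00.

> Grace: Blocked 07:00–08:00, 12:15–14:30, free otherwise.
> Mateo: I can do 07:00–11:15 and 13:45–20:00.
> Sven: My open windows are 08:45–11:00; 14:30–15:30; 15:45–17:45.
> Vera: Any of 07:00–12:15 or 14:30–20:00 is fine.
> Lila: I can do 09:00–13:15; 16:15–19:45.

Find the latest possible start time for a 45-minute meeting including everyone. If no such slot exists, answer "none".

Grace free: 08:00-12:15, 14:30-20:00 (invert busy blocks within the working day).
Mateo free: 07:00-11:15, 13:45-20:00.
Sven free: 08:45-11:00, 14:30-15:30, 15:45-17:45.
Vera free: 07:00-12:15, 14:30-20:00.
Lila free: 09:00-13:15, 16:15-19:45.
Grace ∩ Mateo: 08:00-11:15, 14:30-20:00.
Grace ∩ Mateo ∩ Sven: 08:45-11:00, 14:30-15:30, 15:45-17:45.
Grace ∩ Mateo ∩ Sven ∩ Vera: 08:45-11:00, 14:30-15:30, 15:45-17:45.
Grace ∩ Mateo ∩ Sven ∩ Vera ∩ Lila: 09:00-11:00, 16:15-17:45.
The last common window of at least 45 minutes is 16:15-17:45; a 45-minute meeting can start as late as 17:00 and still end by 17:45.

17:00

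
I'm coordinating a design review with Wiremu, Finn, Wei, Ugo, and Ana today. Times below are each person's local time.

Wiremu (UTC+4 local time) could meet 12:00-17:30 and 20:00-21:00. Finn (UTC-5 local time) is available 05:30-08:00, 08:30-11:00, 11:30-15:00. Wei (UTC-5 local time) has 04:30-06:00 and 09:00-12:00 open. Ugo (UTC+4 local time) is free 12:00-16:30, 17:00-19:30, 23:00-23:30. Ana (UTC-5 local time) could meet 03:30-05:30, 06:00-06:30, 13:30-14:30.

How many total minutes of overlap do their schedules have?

Wiremu in UTC: 08:00-13:30, 16:00-17:00 (subtract 4h to convert from UTC+4).
Finn in UTC: 10:30-13:00, 13:30-16:00, 16:30-20:00 (add 5h to convert from UTC-5).
Wei in UTC: 09:30-11:00, 14:00-17:00 (add 5h to convert from UTC-5).
Ugo in UTC: 08:00-12:30, 13:00-15:30, 19:00-19:30 (subtract 4h to convert from UTC+4).
Ana in UTC: 08:30-10:30, 11:00-11:30, 18:30-19:30 (add 5h to convert from UTC-5).
Wiremu ∩ Finn: 10:30-13:00, 16:30-17:00.
Wiremu ∩ Finn ∩ Wei: 10:30-11:00, 16:30-17:00.
Wiremu ∩ Finn ∩ Wei ∩ Ugo: 10:30-11:00.
Wiremu ∩ Finn ∩ Wei ∩ Ugo ∩ Ana: ∅.
There is no time when everyone is free.
There is no common window, so the total is 0 minutes.

0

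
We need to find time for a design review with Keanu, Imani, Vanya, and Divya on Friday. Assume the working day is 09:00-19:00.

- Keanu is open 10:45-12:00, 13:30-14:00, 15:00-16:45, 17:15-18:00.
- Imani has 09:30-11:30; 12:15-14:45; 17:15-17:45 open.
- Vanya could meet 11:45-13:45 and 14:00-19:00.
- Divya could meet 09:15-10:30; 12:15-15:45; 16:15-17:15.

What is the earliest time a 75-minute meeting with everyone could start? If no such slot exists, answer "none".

Keanu ∩ Imani: 10:45-11:30, 13:30-14:00, 17:15-17:45.
Keanu ∩ Imani ∩ Vanya: 13:30-13:45, 17:15-17:45.
Keanu ∩ Imani ∩ Vanya ∩ Divya: 13:30-13:45.
No common window is at least 75 minutes long.

none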